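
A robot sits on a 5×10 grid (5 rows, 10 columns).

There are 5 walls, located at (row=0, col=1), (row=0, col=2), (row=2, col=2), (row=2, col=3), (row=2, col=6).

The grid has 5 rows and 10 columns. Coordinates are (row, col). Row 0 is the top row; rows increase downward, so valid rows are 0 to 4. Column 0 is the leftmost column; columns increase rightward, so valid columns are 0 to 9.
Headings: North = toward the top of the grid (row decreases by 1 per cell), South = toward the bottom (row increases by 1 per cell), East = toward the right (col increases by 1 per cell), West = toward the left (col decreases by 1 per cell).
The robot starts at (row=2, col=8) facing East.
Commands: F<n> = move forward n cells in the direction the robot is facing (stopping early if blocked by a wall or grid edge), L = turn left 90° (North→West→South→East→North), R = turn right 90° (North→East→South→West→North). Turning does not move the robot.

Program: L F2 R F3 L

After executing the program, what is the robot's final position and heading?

Start: (row=2, col=8), facing East
  L: turn left, now facing North
  F2: move forward 2, now at (row=0, col=8)
  R: turn right, now facing East
  F3: move forward 1/3 (blocked), now at (row=0, col=9)
  L: turn left, now facing North
Final: (row=0, col=9), facing North

Answer: Final position: (row=0, col=9), facing North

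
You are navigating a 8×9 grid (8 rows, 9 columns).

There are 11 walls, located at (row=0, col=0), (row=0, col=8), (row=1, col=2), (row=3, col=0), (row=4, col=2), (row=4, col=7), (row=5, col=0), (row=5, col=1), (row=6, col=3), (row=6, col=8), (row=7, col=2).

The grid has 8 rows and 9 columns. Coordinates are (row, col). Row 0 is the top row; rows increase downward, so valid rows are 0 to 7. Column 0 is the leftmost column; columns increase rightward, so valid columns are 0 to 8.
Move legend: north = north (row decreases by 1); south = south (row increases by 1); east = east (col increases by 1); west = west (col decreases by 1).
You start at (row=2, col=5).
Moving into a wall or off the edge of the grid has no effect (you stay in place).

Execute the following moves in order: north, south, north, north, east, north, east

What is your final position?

Answer: Final position: (row=0, col=7)

Derivation:
Start: (row=2, col=5)
  north (north): (row=2, col=5) -> (row=1, col=5)
  south (south): (row=1, col=5) -> (row=2, col=5)
  north (north): (row=2, col=5) -> (row=1, col=5)
  north (north): (row=1, col=5) -> (row=0, col=5)
  east (east): (row=0, col=5) -> (row=0, col=6)
  north (north): blocked, stay at (row=0, col=6)
  east (east): (row=0, col=6) -> (row=0, col=7)
Final: (row=0, col=7)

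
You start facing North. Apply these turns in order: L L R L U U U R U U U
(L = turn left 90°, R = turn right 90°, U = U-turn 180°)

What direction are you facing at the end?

Start: North
  L (left (90° counter-clockwise)) -> West
  L (left (90° counter-clockwise)) -> South
  R (right (90° clockwise)) -> West
  L (left (90° counter-clockwise)) -> South
  U (U-turn (180°)) -> North
  U (U-turn (180°)) -> South
  U (U-turn (180°)) -> North
  R (right (90° clockwise)) -> East
  U (U-turn (180°)) -> West
  U (U-turn (180°)) -> East
  U (U-turn (180°)) -> West
Final: West

Answer: Final heading: West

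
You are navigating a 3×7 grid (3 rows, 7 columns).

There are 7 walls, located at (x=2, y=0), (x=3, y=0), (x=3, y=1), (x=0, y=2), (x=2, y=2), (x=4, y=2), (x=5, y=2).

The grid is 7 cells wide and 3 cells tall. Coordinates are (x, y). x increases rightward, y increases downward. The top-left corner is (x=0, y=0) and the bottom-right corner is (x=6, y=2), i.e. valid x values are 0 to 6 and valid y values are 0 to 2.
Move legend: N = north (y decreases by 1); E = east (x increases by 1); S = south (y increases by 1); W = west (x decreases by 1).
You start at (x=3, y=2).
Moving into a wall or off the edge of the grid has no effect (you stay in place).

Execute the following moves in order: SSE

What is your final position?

Start: (x=3, y=2)
  S (south): blocked, stay at (x=3, y=2)
  S (south): blocked, stay at (x=3, y=2)
  E (east): blocked, stay at (x=3, y=2)
Final: (x=3, y=2)

Answer: Final position: (x=3, y=2)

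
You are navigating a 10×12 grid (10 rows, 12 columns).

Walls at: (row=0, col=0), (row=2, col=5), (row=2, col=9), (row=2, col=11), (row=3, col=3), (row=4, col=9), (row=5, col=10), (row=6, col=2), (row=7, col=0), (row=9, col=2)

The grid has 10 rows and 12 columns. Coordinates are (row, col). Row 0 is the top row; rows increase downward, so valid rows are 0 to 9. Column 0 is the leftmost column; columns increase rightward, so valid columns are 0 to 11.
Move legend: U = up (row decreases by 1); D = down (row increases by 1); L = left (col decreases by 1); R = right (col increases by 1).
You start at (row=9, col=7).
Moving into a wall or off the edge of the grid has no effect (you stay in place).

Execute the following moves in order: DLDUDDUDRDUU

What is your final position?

Answer: Final position: (row=7, col=7)

Derivation:
Start: (row=9, col=7)
  D (down): blocked, stay at (row=9, col=7)
  L (left): (row=9, col=7) -> (row=9, col=6)
  D (down): blocked, stay at (row=9, col=6)
  U (up): (row=9, col=6) -> (row=8, col=6)
  D (down): (row=8, col=6) -> (row=9, col=6)
  D (down): blocked, stay at (row=9, col=6)
  U (up): (row=9, col=6) -> (row=8, col=6)
  D (down): (row=8, col=6) -> (row=9, col=6)
  R (right): (row=9, col=6) -> (row=9, col=7)
  D (down): blocked, stay at (row=9, col=7)
  U (up): (row=9, col=7) -> (row=8, col=7)
  U (up): (row=8, col=7) -> (row=7, col=7)
Final: (row=7, col=7)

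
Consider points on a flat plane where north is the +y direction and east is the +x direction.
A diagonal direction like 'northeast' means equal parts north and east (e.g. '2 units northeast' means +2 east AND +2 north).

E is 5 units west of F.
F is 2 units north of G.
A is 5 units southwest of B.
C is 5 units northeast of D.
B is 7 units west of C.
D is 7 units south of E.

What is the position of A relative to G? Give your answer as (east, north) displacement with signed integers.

Place G at the origin (east=0, north=0).
  F is 2 units north of G: delta (east=+0, north=+2); F at (east=0, north=2).
  E is 5 units west of F: delta (east=-5, north=+0); E at (east=-5, north=2).
  D is 7 units south of E: delta (east=+0, north=-7); D at (east=-5, north=-5).
  C is 5 units northeast of D: delta (east=+5, north=+5); C at (east=0, north=0).
  B is 7 units west of C: delta (east=-7, north=+0); B at (east=-7, north=0).
  A is 5 units southwest of B: delta (east=-5, north=-5); A at (east=-12, north=-5).
Therefore A relative to G: (east=-12, north=-5).

Answer: A is at (east=-12, north=-5) relative to G.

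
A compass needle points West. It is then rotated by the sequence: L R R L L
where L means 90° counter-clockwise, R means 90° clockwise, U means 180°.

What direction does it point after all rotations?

Answer: Final heading: South

Derivation:
Start: West
  L (left (90° counter-clockwise)) -> South
  R (right (90° clockwise)) -> West
  R (right (90° clockwise)) -> North
  L (left (90° counter-clockwise)) -> West
  L (left (90° counter-clockwise)) -> South
Final: South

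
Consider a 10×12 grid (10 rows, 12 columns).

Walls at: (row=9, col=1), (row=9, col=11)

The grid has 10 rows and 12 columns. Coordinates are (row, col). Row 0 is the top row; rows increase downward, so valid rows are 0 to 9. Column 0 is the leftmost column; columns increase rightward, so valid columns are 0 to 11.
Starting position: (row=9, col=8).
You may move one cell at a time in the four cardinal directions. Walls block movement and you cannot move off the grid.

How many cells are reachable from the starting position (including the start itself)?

BFS flood-fill from (row=9, col=8):
  Distance 0: (row=9, col=8)
  Distance 1: (row=8, col=8), (row=9, col=7), (row=9, col=9)
  Distance 2: (row=7, col=8), (row=8, col=7), (row=8, col=9), (row=9, col=6), (row=9, col=10)
  Distance 3: (row=6, col=8), (row=7, col=7), (row=7, col=9), (row=8, col=6), (row=8, col=10), (row=9, col=5)
  Distance 4: (row=5, col=8), (row=6, col=7), (row=6, col=9), (row=7, col=6), (row=7, col=10), (row=8, col=5), (row=8, col=11), (row=9, col=4)
  Distance 5: (row=4, col=8), (row=5, col=7), (row=5, col=9), (row=6, col=6), (row=6, col=10), (row=7, col=5), (row=7, col=11), (row=8, col=4), (row=9, col=3)
  Distance 6: (row=3, col=8), (row=4, col=7), (row=4, col=9), (row=5, col=6), (row=5, col=10), (row=6, col=5), (row=6, col=11), (row=7, col=4), (row=8, col=3), (row=9, col=2)
  Distance 7: (row=2, col=8), (row=3, col=7), (row=3, col=9), (row=4, col=6), (row=4, col=10), (row=5, col=5), (row=5, col=11), (row=6, col=4), (row=7, col=3), (row=8, col=2)
  Distance 8: (row=1, col=8), (row=2, col=7), (row=2, col=9), (row=3, col=6), (row=3, col=10), (row=4, col=5), (row=4, col=11), (row=5, col=4), (row=6, col=3), (row=7, col=2), (row=8, col=1)
  Distance 9: (row=0, col=8), (row=1, col=7), (row=1, col=9), (row=2, col=6), (row=2, col=10), (row=3, col=5), (row=3, col=11), (row=4, col=4), (row=5, col=3), (row=6, col=2), (row=7, col=1), (row=8, col=0)
  Distance 10: (row=0, col=7), (row=0, col=9), (row=1, col=6), (row=1, col=10), (row=2, col=5), (row=2, col=11), (row=3, col=4), (row=4, col=3), (row=5, col=2), (row=6, col=1), (row=7, col=0), (row=9, col=0)
  Distance 11: (row=0, col=6), (row=0, col=10), (row=1, col=5), (row=1, col=11), (row=2, col=4), (row=3, col=3), (row=4, col=2), (row=5, col=1), (row=6, col=0)
  Distance 12: (row=0, col=5), (row=0, col=11), (row=1, col=4), (row=2, col=3), (row=3, col=2), (row=4, col=1), (row=5, col=0)
  Distance 13: (row=0, col=4), (row=1, col=3), (row=2, col=2), (row=3, col=1), (row=4, col=0)
  Distance 14: (row=0, col=3), (row=1, col=2), (row=2, col=1), (row=3, col=0)
  Distance 15: (row=0, col=2), (row=1, col=1), (row=2, col=0)
  Distance 16: (row=0, col=1), (row=1, col=0)
  Distance 17: (row=0, col=0)
Total reachable: 118 (grid has 118 open cells total)

Answer: Reachable cells: 118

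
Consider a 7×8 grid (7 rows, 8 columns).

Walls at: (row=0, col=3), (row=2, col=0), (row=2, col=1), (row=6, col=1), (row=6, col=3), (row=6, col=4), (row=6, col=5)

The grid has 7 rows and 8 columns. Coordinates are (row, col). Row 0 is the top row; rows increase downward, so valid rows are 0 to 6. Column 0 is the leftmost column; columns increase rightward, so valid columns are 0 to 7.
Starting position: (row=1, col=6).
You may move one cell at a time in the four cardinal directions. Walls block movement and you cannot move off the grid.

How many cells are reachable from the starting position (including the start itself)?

BFS flood-fill from (row=1, col=6):
  Distance 0: (row=1, col=6)
  Distance 1: (row=0, col=6), (row=1, col=5), (row=1, col=7), (row=2, col=6)
  Distance 2: (row=0, col=5), (row=0, col=7), (row=1, col=4), (row=2, col=5), (row=2, col=7), (row=3, col=6)
  Distance 3: (row=0, col=4), (row=1, col=3), (row=2, col=4), (row=3, col=5), (row=3, col=7), (row=4, col=6)
  Distance 4: (row=1, col=2), (row=2, col=3), (row=3, col=4), (row=4, col=5), (row=4, col=7), (row=5, col=6)
  Distance 5: (row=0, col=2), (row=1, col=1), (row=2, col=2), (row=3, col=3), (row=4, col=4), (row=5, col=5), (row=5, col=7), (row=6, col=6)
  Distance 6: (row=0, col=1), (row=1, col=0), (row=3, col=2), (row=4, col=3), (row=5, col=4), (row=6, col=7)
  Distance 7: (row=0, col=0), (row=3, col=1), (row=4, col=2), (row=5, col=3)
  Distance 8: (row=3, col=0), (row=4, col=1), (row=5, col=2)
  Distance 9: (row=4, col=0), (row=5, col=1), (row=6, col=2)
  Distance 10: (row=5, col=0)
  Distance 11: (row=6, col=0)
Total reachable: 49 (grid has 49 open cells total)

Answer: Reachable cells: 49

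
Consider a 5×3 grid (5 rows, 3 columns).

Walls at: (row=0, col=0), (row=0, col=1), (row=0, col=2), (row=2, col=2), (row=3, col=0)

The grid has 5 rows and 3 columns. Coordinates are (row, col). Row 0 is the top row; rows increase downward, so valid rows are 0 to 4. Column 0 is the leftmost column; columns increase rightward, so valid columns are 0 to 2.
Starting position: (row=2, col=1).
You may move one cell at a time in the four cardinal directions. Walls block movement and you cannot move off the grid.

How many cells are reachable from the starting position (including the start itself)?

BFS flood-fill from (row=2, col=1):
  Distance 0: (row=2, col=1)
  Distance 1: (row=1, col=1), (row=2, col=0), (row=3, col=1)
  Distance 2: (row=1, col=0), (row=1, col=2), (row=3, col=2), (row=4, col=1)
  Distance 3: (row=4, col=0), (row=4, col=2)
Total reachable: 10 (grid has 10 open cells total)

Answer: Reachable cells: 10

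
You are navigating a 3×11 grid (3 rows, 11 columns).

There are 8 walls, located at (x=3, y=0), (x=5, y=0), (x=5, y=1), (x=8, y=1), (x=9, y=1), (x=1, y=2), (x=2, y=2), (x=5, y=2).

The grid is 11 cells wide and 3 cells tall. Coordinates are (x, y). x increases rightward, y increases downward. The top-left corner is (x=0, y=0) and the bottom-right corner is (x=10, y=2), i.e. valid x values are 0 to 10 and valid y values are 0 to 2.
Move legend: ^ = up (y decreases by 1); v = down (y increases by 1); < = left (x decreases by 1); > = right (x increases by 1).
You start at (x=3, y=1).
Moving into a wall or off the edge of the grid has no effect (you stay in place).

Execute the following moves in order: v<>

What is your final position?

Answer: Final position: (x=4, y=2)

Derivation:
Start: (x=3, y=1)
  v (down): (x=3, y=1) -> (x=3, y=2)
  < (left): blocked, stay at (x=3, y=2)
  > (right): (x=3, y=2) -> (x=4, y=2)
Final: (x=4, y=2)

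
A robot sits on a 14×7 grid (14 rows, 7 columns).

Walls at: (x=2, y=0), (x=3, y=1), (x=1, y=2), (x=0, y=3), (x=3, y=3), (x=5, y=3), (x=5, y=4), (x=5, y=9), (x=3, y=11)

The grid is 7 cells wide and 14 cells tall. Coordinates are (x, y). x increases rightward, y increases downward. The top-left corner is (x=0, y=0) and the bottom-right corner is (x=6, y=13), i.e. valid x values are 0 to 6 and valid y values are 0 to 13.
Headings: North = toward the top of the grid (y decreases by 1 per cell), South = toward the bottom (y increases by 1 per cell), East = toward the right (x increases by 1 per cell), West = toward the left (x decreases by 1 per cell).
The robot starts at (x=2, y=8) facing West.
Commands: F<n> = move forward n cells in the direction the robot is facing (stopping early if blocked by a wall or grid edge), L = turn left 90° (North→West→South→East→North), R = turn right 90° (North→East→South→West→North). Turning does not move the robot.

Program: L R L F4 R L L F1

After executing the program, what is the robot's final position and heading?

Answer: Final position: (x=3, y=12), facing East

Derivation:
Start: (x=2, y=8), facing West
  L: turn left, now facing South
  R: turn right, now facing West
  L: turn left, now facing South
  F4: move forward 4, now at (x=2, y=12)
  R: turn right, now facing West
  L: turn left, now facing South
  L: turn left, now facing East
  F1: move forward 1, now at (x=3, y=12)
Final: (x=3, y=12), facing East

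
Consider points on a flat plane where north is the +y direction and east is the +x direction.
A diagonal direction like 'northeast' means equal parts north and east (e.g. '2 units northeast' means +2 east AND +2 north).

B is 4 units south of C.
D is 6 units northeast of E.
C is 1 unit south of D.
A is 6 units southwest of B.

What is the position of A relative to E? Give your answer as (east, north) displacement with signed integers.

Answer: A is at (east=0, north=-5) relative to E.

Derivation:
Place E at the origin (east=0, north=0).
  D is 6 units northeast of E: delta (east=+6, north=+6); D at (east=6, north=6).
  C is 1 unit south of D: delta (east=+0, north=-1); C at (east=6, north=5).
  B is 4 units south of C: delta (east=+0, north=-4); B at (east=6, north=1).
  A is 6 units southwest of B: delta (east=-6, north=-6); A at (east=0, north=-5).
Therefore A relative to E: (east=0, north=-5).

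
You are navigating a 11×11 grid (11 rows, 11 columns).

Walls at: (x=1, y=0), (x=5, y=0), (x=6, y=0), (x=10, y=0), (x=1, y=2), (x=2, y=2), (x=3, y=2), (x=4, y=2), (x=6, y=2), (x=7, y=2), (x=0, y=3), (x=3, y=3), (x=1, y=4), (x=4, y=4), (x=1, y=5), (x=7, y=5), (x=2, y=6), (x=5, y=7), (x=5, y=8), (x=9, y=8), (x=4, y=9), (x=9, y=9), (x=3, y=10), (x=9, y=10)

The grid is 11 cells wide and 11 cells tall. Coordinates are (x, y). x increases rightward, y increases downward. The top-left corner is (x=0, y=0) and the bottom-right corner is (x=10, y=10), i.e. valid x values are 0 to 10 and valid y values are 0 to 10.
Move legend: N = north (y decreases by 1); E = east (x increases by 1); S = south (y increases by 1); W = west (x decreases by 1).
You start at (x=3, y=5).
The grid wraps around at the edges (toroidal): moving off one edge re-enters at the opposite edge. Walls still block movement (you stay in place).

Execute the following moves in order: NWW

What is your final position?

Answer: Final position: (x=2, y=4)

Derivation:
Start: (x=3, y=5)
  N (north): (x=3, y=5) -> (x=3, y=4)
  W (west): (x=3, y=4) -> (x=2, y=4)
  W (west): blocked, stay at (x=2, y=4)
Final: (x=2, y=4)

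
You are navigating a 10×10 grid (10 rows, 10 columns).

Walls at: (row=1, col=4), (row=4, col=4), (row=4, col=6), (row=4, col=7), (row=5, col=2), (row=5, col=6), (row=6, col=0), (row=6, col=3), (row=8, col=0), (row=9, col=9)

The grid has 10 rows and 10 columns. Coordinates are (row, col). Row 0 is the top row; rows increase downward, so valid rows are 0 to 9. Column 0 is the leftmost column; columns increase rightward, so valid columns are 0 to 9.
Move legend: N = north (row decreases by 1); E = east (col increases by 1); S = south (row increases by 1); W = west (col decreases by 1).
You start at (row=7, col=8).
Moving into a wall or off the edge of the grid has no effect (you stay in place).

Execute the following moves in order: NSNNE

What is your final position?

Answer: Final position: (row=5, col=9)

Derivation:
Start: (row=7, col=8)
  N (north): (row=7, col=8) -> (row=6, col=8)
  S (south): (row=6, col=8) -> (row=7, col=8)
  N (north): (row=7, col=8) -> (row=6, col=8)
  N (north): (row=6, col=8) -> (row=5, col=8)
  E (east): (row=5, col=8) -> (row=5, col=9)
Final: (row=5, col=9)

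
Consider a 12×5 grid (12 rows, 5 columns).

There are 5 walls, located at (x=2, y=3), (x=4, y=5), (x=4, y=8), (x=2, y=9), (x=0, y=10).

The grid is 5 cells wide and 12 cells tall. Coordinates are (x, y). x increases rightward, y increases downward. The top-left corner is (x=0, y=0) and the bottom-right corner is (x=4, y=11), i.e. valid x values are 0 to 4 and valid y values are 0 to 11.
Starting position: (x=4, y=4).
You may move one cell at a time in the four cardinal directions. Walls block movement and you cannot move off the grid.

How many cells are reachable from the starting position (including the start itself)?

Answer: Reachable cells: 55

Derivation:
BFS flood-fill from (x=4, y=4):
  Distance 0: (x=4, y=4)
  Distance 1: (x=4, y=3), (x=3, y=4)
  Distance 2: (x=4, y=2), (x=3, y=3), (x=2, y=4), (x=3, y=5)
  Distance 3: (x=4, y=1), (x=3, y=2), (x=1, y=4), (x=2, y=5), (x=3, y=6)
  Distance 4: (x=4, y=0), (x=3, y=1), (x=2, y=2), (x=1, y=3), (x=0, y=4), (x=1, y=5), (x=2, y=6), (x=4, y=6), (x=3, y=7)
  Distance 5: (x=3, y=0), (x=2, y=1), (x=1, y=2), (x=0, y=3), (x=0, y=5), (x=1, y=6), (x=2, y=7), (x=4, y=7), (x=3, y=8)
  Distance 6: (x=2, y=0), (x=1, y=1), (x=0, y=2), (x=0, y=6), (x=1, y=7), (x=2, y=8), (x=3, y=9)
  Distance 7: (x=1, y=0), (x=0, y=1), (x=0, y=7), (x=1, y=8), (x=4, y=9), (x=3, y=10)
  Distance 8: (x=0, y=0), (x=0, y=8), (x=1, y=9), (x=2, y=10), (x=4, y=10), (x=3, y=11)
  Distance 9: (x=0, y=9), (x=1, y=10), (x=2, y=11), (x=4, y=11)
  Distance 10: (x=1, y=11)
  Distance 11: (x=0, y=11)
Total reachable: 55 (grid has 55 open cells total)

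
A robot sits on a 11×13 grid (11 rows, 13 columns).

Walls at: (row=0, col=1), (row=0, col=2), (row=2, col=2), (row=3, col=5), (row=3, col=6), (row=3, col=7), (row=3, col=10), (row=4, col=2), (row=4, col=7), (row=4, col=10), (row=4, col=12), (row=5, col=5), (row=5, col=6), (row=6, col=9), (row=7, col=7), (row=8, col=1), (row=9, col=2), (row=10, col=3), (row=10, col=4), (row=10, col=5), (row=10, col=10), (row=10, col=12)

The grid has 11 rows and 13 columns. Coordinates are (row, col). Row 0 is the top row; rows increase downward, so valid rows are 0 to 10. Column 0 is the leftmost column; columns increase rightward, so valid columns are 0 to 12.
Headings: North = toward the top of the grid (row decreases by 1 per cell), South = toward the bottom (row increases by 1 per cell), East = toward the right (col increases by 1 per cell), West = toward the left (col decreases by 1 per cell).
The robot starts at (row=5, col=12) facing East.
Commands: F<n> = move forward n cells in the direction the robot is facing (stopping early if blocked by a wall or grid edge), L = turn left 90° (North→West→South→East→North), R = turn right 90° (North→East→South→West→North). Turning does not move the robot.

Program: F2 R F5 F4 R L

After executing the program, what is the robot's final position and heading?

Answer: Final position: (row=9, col=12), facing South

Derivation:
Start: (row=5, col=12), facing East
  F2: move forward 0/2 (blocked), now at (row=5, col=12)
  R: turn right, now facing South
  F5: move forward 4/5 (blocked), now at (row=9, col=12)
  F4: move forward 0/4 (blocked), now at (row=9, col=12)
  R: turn right, now facing West
  L: turn left, now facing South
Final: (row=9, col=12), facing South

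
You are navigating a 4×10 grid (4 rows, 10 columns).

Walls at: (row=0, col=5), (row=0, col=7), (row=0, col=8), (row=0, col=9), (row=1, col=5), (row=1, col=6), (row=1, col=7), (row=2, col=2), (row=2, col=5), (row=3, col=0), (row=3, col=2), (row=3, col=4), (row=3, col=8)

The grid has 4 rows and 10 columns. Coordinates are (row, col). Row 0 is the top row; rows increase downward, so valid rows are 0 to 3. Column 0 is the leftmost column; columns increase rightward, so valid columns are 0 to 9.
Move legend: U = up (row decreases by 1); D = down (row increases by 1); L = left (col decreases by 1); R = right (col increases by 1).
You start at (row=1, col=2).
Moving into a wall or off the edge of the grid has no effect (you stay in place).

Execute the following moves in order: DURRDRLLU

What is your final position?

Start: (row=1, col=2)
  D (down): blocked, stay at (row=1, col=2)
  U (up): (row=1, col=2) -> (row=0, col=2)
  R (right): (row=0, col=2) -> (row=0, col=3)
  R (right): (row=0, col=3) -> (row=0, col=4)
  D (down): (row=0, col=4) -> (row=1, col=4)
  R (right): blocked, stay at (row=1, col=4)
  L (left): (row=1, col=4) -> (row=1, col=3)
  L (left): (row=1, col=3) -> (row=1, col=2)
  U (up): (row=1, col=2) -> (row=0, col=2)
Final: (row=0, col=2)

Answer: Final position: (row=0, col=2)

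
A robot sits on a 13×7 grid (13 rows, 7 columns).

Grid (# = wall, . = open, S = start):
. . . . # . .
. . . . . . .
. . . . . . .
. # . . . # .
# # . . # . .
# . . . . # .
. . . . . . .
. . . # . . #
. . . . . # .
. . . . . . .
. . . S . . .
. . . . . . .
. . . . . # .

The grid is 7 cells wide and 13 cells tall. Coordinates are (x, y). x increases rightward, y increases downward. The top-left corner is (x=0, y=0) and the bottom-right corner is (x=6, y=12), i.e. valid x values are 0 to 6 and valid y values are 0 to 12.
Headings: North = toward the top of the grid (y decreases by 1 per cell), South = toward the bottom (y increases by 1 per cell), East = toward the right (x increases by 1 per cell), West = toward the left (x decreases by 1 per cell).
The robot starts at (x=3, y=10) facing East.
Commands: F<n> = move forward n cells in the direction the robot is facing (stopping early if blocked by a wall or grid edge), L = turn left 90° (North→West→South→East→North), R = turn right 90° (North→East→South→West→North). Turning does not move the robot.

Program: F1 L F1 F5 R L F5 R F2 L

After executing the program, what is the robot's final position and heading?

Start: (x=3, y=10), facing East
  F1: move forward 1, now at (x=4, y=10)
  L: turn left, now facing North
  F1: move forward 1, now at (x=4, y=9)
  F5: move forward 4/5 (blocked), now at (x=4, y=5)
  R: turn right, now facing East
  L: turn left, now facing North
  F5: move forward 0/5 (blocked), now at (x=4, y=5)
  R: turn right, now facing East
  F2: move forward 0/2 (blocked), now at (x=4, y=5)
  L: turn left, now facing North
Final: (x=4, y=5), facing North

Answer: Final position: (x=4, y=5), facing North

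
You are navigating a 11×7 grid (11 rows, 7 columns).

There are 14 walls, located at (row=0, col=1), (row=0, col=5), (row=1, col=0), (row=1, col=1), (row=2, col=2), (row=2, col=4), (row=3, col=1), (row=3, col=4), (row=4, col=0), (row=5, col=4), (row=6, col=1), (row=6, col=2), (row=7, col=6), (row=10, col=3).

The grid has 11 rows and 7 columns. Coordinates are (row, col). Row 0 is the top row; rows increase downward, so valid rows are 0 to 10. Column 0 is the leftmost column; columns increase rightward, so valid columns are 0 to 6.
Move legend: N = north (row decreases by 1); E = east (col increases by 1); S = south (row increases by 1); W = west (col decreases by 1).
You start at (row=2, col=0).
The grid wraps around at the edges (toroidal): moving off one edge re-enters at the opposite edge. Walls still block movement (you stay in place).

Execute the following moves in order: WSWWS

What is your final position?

Answer: Final position: (row=4, col=5)

Derivation:
Start: (row=2, col=0)
  W (west): (row=2, col=0) -> (row=2, col=6)
  S (south): (row=2, col=6) -> (row=3, col=6)
  W (west): (row=3, col=6) -> (row=3, col=5)
  W (west): blocked, stay at (row=3, col=5)
  S (south): (row=3, col=5) -> (row=4, col=5)
Final: (row=4, col=5)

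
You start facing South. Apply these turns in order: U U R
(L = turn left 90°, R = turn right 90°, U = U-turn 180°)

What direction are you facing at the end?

Start: South
  U (U-turn (180°)) -> North
  U (U-turn (180°)) -> South
  R (right (90° clockwise)) -> West
Final: West

Answer: Final heading: West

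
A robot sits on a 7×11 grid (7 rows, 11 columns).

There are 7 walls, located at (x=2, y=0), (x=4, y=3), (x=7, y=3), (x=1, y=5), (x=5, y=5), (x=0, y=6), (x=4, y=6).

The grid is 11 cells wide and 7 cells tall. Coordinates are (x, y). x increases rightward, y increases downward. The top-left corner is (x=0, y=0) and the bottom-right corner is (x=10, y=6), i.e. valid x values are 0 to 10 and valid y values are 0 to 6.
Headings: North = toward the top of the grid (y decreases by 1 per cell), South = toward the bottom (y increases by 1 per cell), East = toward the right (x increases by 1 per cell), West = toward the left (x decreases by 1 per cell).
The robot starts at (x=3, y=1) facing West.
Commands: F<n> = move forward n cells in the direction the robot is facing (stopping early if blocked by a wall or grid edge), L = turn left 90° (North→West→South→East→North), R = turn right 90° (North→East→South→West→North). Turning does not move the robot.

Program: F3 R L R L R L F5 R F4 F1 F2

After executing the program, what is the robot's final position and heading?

Start: (x=3, y=1), facing West
  F3: move forward 3, now at (x=0, y=1)
  R: turn right, now facing North
  L: turn left, now facing West
  R: turn right, now facing North
  L: turn left, now facing West
  R: turn right, now facing North
  L: turn left, now facing West
  F5: move forward 0/5 (blocked), now at (x=0, y=1)
  R: turn right, now facing North
  F4: move forward 1/4 (blocked), now at (x=0, y=0)
  F1: move forward 0/1 (blocked), now at (x=0, y=0)
  F2: move forward 0/2 (blocked), now at (x=0, y=0)
Final: (x=0, y=0), facing North

Answer: Final position: (x=0, y=0), facing North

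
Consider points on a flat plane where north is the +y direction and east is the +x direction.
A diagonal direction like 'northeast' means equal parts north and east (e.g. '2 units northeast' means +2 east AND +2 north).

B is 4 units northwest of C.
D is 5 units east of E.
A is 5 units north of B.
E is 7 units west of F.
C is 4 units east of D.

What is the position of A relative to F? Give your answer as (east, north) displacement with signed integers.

Place F at the origin (east=0, north=0).
  E is 7 units west of F: delta (east=-7, north=+0); E at (east=-7, north=0).
  D is 5 units east of E: delta (east=+5, north=+0); D at (east=-2, north=0).
  C is 4 units east of D: delta (east=+4, north=+0); C at (east=2, north=0).
  B is 4 units northwest of C: delta (east=-4, north=+4); B at (east=-2, north=4).
  A is 5 units north of B: delta (east=+0, north=+5); A at (east=-2, north=9).
Therefore A relative to F: (east=-2, north=9).

Answer: A is at (east=-2, north=9) relative to F.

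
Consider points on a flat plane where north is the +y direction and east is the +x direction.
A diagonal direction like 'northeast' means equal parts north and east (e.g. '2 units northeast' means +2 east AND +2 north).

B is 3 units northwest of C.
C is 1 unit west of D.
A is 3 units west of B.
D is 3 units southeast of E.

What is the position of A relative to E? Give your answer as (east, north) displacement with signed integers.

Place E at the origin (east=0, north=0).
  D is 3 units southeast of E: delta (east=+3, north=-3); D at (east=3, north=-3).
  C is 1 unit west of D: delta (east=-1, north=+0); C at (east=2, north=-3).
  B is 3 units northwest of C: delta (east=-3, north=+3); B at (east=-1, north=0).
  A is 3 units west of B: delta (east=-3, north=+0); A at (east=-4, north=0).
Therefore A relative to E: (east=-4, north=0).

Answer: A is at (east=-4, north=0) relative to E.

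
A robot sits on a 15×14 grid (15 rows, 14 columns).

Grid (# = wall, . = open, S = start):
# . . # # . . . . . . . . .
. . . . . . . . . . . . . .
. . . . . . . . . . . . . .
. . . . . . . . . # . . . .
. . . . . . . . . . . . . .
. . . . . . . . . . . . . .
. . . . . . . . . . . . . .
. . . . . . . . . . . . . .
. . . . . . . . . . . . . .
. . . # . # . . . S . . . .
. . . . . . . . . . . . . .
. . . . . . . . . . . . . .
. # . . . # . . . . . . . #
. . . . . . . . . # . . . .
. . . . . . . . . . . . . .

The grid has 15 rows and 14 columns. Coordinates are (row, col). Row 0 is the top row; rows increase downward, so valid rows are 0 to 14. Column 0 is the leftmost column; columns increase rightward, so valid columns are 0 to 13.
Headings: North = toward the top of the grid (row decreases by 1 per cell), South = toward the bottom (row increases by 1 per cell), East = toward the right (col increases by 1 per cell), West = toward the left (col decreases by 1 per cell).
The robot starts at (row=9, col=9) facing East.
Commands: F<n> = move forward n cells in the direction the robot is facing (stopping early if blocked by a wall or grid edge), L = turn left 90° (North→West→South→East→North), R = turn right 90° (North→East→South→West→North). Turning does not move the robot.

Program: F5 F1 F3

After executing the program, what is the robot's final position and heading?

Answer: Final position: (row=9, col=13), facing East

Derivation:
Start: (row=9, col=9), facing East
  F5: move forward 4/5 (blocked), now at (row=9, col=13)
  F1: move forward 0/1 (blocked), now at (row=9, col=13)
  F3: move forward 0/3 (blocked), now at (row=9, col=13)
Final: (row=9, col=13), facing East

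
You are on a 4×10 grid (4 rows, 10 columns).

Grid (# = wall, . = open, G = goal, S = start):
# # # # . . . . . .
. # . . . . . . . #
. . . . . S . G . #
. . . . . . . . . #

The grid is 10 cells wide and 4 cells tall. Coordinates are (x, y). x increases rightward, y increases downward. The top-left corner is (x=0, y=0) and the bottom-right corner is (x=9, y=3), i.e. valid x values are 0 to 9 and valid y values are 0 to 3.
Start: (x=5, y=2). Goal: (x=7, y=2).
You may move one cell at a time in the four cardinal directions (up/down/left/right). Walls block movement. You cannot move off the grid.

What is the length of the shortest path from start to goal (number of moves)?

BFS from (x=5, y=2) until reaching (x=7, y=2):
  Distance 0: (x=5, y=2)
  Distance 1: (x=5, y=1), (x=4, y=2), (x=6, y=2), (x=5, y=3)
  Distance 2: (x=5, y=0), (x=4, y=1), (x=6, y=1), (x=3, y=2), (x=7, y=2), (x=4, y=3), (x=6, y=3)  <- goal reached here
One shortest path (2 moves): (x=5, y=2) -> (x=6, y=2) -> (x=7, y=2)

Answer: Shortest path length: 2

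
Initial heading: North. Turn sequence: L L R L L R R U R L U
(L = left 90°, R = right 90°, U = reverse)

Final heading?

Start: North
  L (left (90° counter-clockwise)) -> West
  L (left (90° counter-clockwise)) -> South
  R (right (90° clockwise)) -> West
  L (left (90° counter-clockwise)) -> South
  L (left (90° counter-clockwise)) -> East
  R (right (90° clockwise)) -> South
  R (right (90° clockwise)) -> West
  U (U-turn (180°)) -> East
  R (right (90° clockwise)) -> South
  L (left (90° counter-clockwise)) -> East
  U (U-turn (180°)) -> West
Final: West

Answer: Final heading: West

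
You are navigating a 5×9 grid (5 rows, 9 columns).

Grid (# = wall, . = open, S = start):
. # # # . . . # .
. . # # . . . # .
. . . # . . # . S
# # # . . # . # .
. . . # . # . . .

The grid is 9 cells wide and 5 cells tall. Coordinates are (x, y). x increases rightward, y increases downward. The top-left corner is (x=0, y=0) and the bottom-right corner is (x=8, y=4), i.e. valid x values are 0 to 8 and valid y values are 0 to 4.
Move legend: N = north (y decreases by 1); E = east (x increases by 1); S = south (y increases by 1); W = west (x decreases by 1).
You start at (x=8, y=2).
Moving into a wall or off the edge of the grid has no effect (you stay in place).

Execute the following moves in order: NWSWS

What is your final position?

Start: (x=8, y=2)
  N (north): (x=8, y=2) -> (x=8, y=1)
  W (west): blocked, stay at (x=8, y=1)
  S (south): (x=8, y=1) -> (x=8, y=2)
  W (west): (x=8, y=2) -> (x=7, y=2)
  S (south): blocked, stay at (x=7, y=2)
Final: (x=7, y=2)

Answer: Final position: (x=7, y=2)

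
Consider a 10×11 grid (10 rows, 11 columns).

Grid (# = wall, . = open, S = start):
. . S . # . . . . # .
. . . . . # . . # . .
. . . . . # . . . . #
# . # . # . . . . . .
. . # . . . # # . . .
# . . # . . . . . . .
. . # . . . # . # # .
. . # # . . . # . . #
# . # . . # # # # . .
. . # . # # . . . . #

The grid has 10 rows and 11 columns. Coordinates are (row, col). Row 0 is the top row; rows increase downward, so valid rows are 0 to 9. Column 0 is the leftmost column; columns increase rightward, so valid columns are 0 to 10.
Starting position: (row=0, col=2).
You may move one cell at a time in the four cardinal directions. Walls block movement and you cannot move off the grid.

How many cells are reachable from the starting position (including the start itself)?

Answer: Reachable cells: 70

Derivation:
BFS flood-fill from (row=0, col=2):
  Distance 0: (row=0, col=2)
  Distance 1: (row=0, col=1), (row=0, col=3), (row=1, col=2)
  Distance 2: (row=0, col=0), (row=1, col=1), (row=1, col=3), (row=2, col=2)
  Distance 3: (row=1, col=0), (row=1, col=4), (row=2, col=1), (row=2, col=3)
  Distance 4: (row=2, col=0), (row=2, col=4), (row=3, col=1), (row=3, col=3)
  Distance 5: (row=4, col=1), (row=4, col=3)
  Distance 6: (row=4, col=0), (row=4, col=4), (row=5, col=1)
  Distance 7: (row=4, col=5), (row=5, col=2), (row=5, col=4), (row=6, col=1)
  Distance 8: (row=3, col=5), (row=5, col=5), (row=6, col=0), (row=6, col=4), (row=7, col=1)
  Distance 9: (row=3, col=6), (row=5, col=6), (row=6, col=3), (row=6, col=5), (row=7, col=0), (row=7, col=4), (row=8, col=1)
  Distance 10: (row=2, col=6), (row=3, col=7), (row=5, col=7), (row=7, col=5), (row=8, col=4), (row=9, col=1)
  Distance 11: (row=1, col=6), (row=2, col=7), (row=3, col=8), (row=5, col=8), (row=6, col=7), (row=7, col=6), (row=8, col=3), (row=9, col=0)
  Distance 12: (row=0, col=6), (row=1, col=7), (row=2, col=8), (row=3, col=9), (row=4, col=8), (row=5, col=9), (row=9, col=3)
  Distance 13: (row=0, col=5), (row=0, col=7), (row=2, col=9), (row=3, col=10), (row=4, col=9), (row=5, col=10)
  Distance 14: (row=0, col=8), (row=1, col=9), (row=4, col=10), (row=6, col=10)
  Distance 15: (row=1, col=10)
  Distance 16: (row=0, col=10)
Total reachable: 70 (grid has 78 open cells total)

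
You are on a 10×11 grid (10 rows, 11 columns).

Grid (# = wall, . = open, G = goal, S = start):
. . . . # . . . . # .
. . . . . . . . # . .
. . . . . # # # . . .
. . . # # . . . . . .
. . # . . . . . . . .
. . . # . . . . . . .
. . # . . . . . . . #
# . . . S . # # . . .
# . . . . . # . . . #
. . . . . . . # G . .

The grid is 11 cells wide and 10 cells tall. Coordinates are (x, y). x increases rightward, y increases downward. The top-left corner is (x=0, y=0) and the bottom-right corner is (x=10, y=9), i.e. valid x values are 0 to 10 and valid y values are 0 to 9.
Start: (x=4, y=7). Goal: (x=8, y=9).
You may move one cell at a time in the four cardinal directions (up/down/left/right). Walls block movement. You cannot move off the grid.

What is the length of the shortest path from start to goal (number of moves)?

Answer: Shortest path length: 8

Derivation:
BFS from (x=4, y=7) until reaching (x=8, y=9):
  Distance 0: (x=4, y=7)
  Distance 1: (x=4, y=6), (x=3, y=7), (x=5, y=7), (x=4, y=8)
  Distance 2: (x=4, y=5), (x=3, y=6), (x=5, y=6), (x=2, y=7), (x=3, y=8), (x=5, y=8), (x=4, y=9)
  Distance 3: (x=4, y=4), (x=5, y=5), (x=6, y=6), (x=1, y=7), (x=2, y=8), (x=3, y=9), (x=5, y=9)
  Distance 4: (x=3, y=4), (x=5, y=4), (x=6, y=5), (x=1, y=6), (x=7, y=6), (x=1, y=8), (x=2, y=9), (x=6, y=9)
  Distance 5: (x=5, y=3), (x=6, y=4), (x=1, y=5), (x=7, y=5), (x=0, y=6), (x=8, y=6), (x=1, y=9)
  Distance 6: (x=6, y=3), (x=1, y=4), (x=7, y=4), (x=0, y=5), (x=2, y=5), (x=8, y=5), (x=9, y=6), (x=8, y=7), (x=0, y=9)
  Distance 7: (x=1, y=3), (x=7, y=3), (x=0, y=4), (x=8, y=4), (x=9, y=5), (x=9, y=7), (x=8, y=8)
  Distance 8: (x=1, y=2), (x=0, y=3), (x=2, y=3), (x=8, y=3), (x=9, y=4), (x=10, y=5), (x=10, y=7), (x=7, y=8), (x=9, y=8), (x=8, y=9)  <- goal reached here
One shortest path (8 moves): (x=4, y=7) -> (x=5, y=7) -> (x=5, y=6) -> (x=6, y=6) -> (x=7, y=6) -> (x=8, y=6) -> (x=8, y=7) -> (x=8, y=8) -> (x=8, y=9)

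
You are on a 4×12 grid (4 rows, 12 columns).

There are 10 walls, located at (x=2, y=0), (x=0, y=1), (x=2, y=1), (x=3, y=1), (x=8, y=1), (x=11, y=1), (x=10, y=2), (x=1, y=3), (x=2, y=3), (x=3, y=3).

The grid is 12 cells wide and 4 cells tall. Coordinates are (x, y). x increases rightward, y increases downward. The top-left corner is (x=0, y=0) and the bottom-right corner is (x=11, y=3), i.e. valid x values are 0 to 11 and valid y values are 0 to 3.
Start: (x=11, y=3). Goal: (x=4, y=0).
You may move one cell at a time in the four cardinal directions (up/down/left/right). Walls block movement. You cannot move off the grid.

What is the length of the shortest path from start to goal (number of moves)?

Answer: Shortest path length: 10

Derivation:
BFS from (x=11, y=3) until reaching (x=4, y=0):
  Distance 0: (x=11, y=3)
  Distance 1: (x=11, y=2), (x=10, y=3)
  Distance 2: (x=9, y=3)
  Distance 3: (x=9, y=2), (x=8, y=3)
  Distance 4: (x=9, y=1), (x=8, y=2), (x=7, y=3)
  Distance 5: (x=9, y=0), (x=10, y=1), (x=7, y=2), (x=6, y=3)
  Distance 6: (x=8, y=0), (x=10, y=0), (x=7, y=1), (x=6, y=2), (x=5, y=3)
  Distance 7: (x=7, y=0), (x=11, y=0), (x=6, y=1), (x=5, y=2), (x=4, y=3)
  Distance 8: (x=6, y=0), (x=5, y=1), (x=4, y=2)
  Distance 9: (x=5, y=0), (x=4, y=1), (x=3, y=2)
  Distance 10: (x=4, y=0), (x=2, y=2)  <- goal reached here
One shortest path (10 moves): (x=11, y=3) -> (x=10, y=3) -> (x=9, y=3) -> (x=8, y=3) -> (x=7, y=3) -> (x=6, y=3) -> (x=5, y=3) -> (x=4, y=3) -> (x=4, y=2) -> (x=4, y=1) -> (x=4, y=0)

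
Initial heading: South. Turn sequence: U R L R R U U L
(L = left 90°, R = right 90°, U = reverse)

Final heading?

Start: South
  U (U-turn (180°)) -> North
  R (right (90° clockwise)) -> East
  L (left (90° counter-clockwise)) -> North
  R (right (90° clockwise)) -> East
  R (right (90° clockwise)) -> South
  U (U-turn (180°)) -> North
  U (U-turn (180°)) -> South
  L (left (90° counter-clockwise)) -> East
Final: East

Answer: Final heading: East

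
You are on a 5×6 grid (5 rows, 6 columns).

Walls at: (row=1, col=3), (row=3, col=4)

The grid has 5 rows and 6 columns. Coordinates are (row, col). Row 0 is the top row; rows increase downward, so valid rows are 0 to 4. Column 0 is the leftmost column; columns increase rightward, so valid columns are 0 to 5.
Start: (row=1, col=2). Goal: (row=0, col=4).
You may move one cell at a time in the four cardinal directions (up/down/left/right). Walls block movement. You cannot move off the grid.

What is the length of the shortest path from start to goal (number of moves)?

BFS from (row=1, col=2) until reaching (row=0, col=4):
  Distance 0: (row=1, col=2)
  Distance 1: (row=0, col=2), (row=1, col=1), (row=2, col=2)
  Distance 2: (row=0, col=1), (row=0, col=3), (row=1, col=0), (row=2, col=1), (row=2, col=3), (row=3, col=2)
  Distance 3: (row=0, col=0), (row=0, col=4), (row=2, col=0), (row=2, col=4), (row=3, col=1), (row=3, col=3), (row=4, col=2)  <- goal reached here
One shortest path (3 moves): (row=1, col=2) -> (row=0, col=2) -> (row=0, col=3) -> (row=0, col=4)

Answer: Shortest path length: 3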